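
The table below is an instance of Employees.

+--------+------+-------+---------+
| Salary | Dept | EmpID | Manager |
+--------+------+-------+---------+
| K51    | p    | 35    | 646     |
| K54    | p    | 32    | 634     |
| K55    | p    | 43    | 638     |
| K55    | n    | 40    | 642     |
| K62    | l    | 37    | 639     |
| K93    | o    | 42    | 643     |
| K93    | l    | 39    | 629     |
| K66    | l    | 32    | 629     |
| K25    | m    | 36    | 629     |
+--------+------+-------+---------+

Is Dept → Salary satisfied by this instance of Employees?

Dept=p: 3 rows → Salary takes values {K51, K54, K55} — violation
Dept=n: 1 row → Salary = K55 ✓
Dept=l: 3 rows → Salary takes values {K62, K93, K66} — violation
Dept=o: 1 row → Salary = K93 ✓
Dept=m: 1 row → Salary = K25 ✓
Two rows agree on Dept but differ on Salary, so Dept → Salary does not hold.

No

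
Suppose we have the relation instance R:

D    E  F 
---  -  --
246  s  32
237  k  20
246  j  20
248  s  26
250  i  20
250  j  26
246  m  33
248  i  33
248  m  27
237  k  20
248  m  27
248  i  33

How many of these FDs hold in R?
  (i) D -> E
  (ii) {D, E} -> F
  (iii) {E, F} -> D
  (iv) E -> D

2

(i) D -> E: D=246: 3 rows → E takes values {s, j, m} — violation; D=248: 5 rows → E takes values {s, i, m} — violation; D=250: 2 rows → E takes values {i, j} — violation — fails.
(ii) {D, E} -> F: every LHS value maps to a single RHS value — holds.
(iii) {E, F} -> D: every LHS value maps to a single RHS value — holds.
(iv) E -> D: E=s: 2 rows → D takes values {246, 248} — violation; E=j: 2 rows → D takes values {246, 250} — violation; E=i: 3 rows → D takes values {250, 248} — violation; E=m: 3 rows → D takes values {246, 248} — violation — fails.
2 of the 4 dependencies hold.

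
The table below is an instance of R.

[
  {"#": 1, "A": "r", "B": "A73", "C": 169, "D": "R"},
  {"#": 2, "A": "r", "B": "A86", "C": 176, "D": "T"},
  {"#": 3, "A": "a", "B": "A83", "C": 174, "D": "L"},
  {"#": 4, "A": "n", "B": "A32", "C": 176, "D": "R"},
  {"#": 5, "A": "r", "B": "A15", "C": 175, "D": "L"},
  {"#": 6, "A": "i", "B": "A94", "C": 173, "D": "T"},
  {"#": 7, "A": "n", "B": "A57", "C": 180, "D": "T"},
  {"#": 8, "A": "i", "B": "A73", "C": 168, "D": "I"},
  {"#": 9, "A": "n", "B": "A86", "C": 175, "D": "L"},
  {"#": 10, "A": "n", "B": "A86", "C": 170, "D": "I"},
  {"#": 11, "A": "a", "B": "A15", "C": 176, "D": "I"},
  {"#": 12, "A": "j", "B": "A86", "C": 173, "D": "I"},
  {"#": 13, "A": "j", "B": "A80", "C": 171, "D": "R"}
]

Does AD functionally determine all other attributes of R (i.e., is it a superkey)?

All 13 rows have distinct AD values, so AD → (all attributes) holds and AD is a superkey.

Yes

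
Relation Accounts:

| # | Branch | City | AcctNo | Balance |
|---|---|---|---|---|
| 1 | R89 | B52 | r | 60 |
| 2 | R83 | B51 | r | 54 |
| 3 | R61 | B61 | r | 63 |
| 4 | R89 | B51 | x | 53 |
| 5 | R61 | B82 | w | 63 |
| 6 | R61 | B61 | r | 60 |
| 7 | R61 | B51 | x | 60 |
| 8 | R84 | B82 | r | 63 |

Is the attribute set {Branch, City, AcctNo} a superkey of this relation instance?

Rows 3 and 6 have the same {Branch, City, AcctNo} value (Branch=R61, City=B61, AcctNo=r) but are distinct tuples, so {Branch, City, AcctNo} does not determine every attribute — not a superkey.

No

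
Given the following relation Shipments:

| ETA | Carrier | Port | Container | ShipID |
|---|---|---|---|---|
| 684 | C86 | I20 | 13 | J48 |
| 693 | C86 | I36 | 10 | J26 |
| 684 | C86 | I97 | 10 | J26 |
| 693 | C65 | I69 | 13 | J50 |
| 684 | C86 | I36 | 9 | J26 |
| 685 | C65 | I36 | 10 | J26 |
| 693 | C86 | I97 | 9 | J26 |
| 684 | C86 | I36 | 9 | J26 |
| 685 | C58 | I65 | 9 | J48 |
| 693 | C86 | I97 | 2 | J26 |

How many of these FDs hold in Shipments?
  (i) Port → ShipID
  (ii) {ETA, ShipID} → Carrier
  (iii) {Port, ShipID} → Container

(i) Port → ShipID: every LHS value maps to a single RHS value — holds.
(ii) {ETA, ShipID} → Carrier: every LHS value maps to a single RHS value — holds.
(iii) {Port, ShipID} → Container: (Port=I36, ShipID=J26): 4 rows → Container takes values {10, 9} — violation; (Port=I97, ShipID=J26): 3 rows → Container takes values {10, 9, 2} — violation — fails.
2 of the 3 dependencies hold.

2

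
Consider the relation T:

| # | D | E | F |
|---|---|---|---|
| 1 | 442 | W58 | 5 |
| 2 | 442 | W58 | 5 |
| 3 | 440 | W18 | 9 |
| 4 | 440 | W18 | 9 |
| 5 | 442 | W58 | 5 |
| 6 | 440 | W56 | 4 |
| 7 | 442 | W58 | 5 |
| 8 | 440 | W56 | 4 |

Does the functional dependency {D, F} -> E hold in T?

Yes

(D=442, F=5): rows 1, 2, 5, 7 → E = W58, W58, W58, W58 ✓
(D=440, F=9): rows 3, 4 → E = W18, W18 ✓
(D=440, F=4): rows 6, 8 → E = W56, W56 ✓
Every {D, F} value is associated with a single E value, so {D, F} -> E holds.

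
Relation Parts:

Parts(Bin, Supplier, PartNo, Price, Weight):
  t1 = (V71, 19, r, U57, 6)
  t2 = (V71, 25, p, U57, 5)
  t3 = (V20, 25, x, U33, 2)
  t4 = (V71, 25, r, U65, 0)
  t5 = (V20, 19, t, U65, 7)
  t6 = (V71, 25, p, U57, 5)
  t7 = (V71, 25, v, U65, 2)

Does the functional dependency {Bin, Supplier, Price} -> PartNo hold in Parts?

No

(Bin=V71, Supplier=19, Price=U57): row 1 → PartNo = r ✓
(Bin=V71, Supplier=25, Price=U57): rows 2, 6 → PartNo = p, p ✓
(Bin=V20, Supplier=25, Price=U33): row 3 → PartNo = x ✓
(Bin=V71, Supplier=25, Price=U65): rows 4, 7 → PartNo takes values {r, v} — violation
(Bin=V20, Supplier=19, Price=U65): row 5 → PartNo = t ✓
Two rows agree on {Bin, Supplier, Price} but differ on PartNo, so {Bin, Supplier, Price} -> PartNo does not hold.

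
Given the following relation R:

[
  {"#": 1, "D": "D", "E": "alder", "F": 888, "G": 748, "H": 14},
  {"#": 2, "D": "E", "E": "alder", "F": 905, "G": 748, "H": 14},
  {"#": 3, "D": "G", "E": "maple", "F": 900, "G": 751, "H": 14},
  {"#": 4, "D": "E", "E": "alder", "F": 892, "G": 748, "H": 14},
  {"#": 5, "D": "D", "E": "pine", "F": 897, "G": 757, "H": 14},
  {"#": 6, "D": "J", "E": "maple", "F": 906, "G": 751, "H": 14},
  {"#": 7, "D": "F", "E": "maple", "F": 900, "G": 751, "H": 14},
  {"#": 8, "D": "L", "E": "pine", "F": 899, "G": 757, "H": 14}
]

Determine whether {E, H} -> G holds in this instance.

Yes

(E=alder, H=14): rows 1, 2, 4 → G = 748, 748, 748 ✓
(E=maple, H=14): rows 3, 6, 7 → G = 751, 751, 751 ✓
(E=pine, H=14): rows 5, 8 → G = 757, 757 ✓
Every {E, H} value is associated with a single G value, so {E, H} -> G holds.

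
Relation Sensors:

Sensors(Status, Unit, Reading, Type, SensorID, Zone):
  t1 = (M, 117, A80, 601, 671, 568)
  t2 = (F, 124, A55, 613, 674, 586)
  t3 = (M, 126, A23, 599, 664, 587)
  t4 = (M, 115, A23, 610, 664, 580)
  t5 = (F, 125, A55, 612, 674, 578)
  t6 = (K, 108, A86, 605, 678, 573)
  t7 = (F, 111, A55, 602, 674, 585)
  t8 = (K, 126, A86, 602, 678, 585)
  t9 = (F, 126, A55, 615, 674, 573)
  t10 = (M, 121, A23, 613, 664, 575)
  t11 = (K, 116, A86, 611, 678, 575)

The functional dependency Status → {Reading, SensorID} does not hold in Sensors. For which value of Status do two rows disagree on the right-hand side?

M

Status=M: rows 1, 3, 4, 10 → {Reading,SensorID} takes values {(A80, 671), (A23, 664)} — violation
Status=F: rows 2, 5, 7, 9 → {Reading,SensorID} = (A55, 674), (A55, 674), (A55, 674), (A55, 674) ✓
Status=K: rows 6, 8, 11 → {Reading,SensorID} = (A86, 678), (A86, 678), (A86, 678) ✓
The only Status value with inconsistent RHS is Status=M.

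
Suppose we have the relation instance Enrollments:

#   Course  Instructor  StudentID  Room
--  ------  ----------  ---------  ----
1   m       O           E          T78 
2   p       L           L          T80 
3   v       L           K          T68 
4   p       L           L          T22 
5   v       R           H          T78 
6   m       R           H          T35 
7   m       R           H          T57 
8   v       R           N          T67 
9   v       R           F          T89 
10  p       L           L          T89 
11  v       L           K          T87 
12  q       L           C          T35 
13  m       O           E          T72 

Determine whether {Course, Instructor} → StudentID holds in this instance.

(Course=m, Instructor=O): rows 1, 13 → StudentID = E, E ✓
(Course=p, Instructor=L): rows 2, 4, 10 → StudentID = L, L, L ✓
(Course=v, Instructor=L): rows 3, 11 → StudentID = K, K ✓
(Course=v, Instructor=R): rows 5, 8, 9 → StudentID takes values {H, N, F} — violation
(Course=m, Instructor=R): rows 6, 7 → StudentID = H, H ✓
(Course=q, Instructor=L): row 12 → StudentID = C ✓
Two rows agree on {Course, Instructor} but differ on StudentID, so {Course, Instructor} → StudentID does not hold.

No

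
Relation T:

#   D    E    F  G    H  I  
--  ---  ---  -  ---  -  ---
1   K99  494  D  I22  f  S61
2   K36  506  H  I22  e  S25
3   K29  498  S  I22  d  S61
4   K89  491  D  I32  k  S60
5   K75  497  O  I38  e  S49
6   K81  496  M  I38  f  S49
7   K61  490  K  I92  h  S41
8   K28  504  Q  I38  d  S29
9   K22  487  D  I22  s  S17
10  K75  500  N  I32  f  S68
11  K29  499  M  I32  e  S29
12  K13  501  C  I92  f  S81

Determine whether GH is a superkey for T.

All 12 rows have distinct GH values, so GH → (all attributes) holds and GH is a superkey.

Yes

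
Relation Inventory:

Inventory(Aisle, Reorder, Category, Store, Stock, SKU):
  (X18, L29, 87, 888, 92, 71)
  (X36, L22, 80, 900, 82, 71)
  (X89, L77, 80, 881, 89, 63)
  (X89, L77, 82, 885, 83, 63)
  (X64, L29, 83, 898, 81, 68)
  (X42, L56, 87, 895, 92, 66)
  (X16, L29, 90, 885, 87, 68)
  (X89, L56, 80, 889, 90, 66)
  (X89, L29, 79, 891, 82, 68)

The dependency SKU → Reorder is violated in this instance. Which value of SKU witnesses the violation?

SKU=71: 2 rows → Reorder takes values {L29, L22} — violation
SKU=63: 2 rows → Reorder = L77, L77 ✓
SKU=68: 3 rows → Reorder = L29, L29, L29 ✓
SKU=66: 2 rows → Reorder = L56, L56 ✓
The only SKU value with inconsistent Reorder is SKU=71.

71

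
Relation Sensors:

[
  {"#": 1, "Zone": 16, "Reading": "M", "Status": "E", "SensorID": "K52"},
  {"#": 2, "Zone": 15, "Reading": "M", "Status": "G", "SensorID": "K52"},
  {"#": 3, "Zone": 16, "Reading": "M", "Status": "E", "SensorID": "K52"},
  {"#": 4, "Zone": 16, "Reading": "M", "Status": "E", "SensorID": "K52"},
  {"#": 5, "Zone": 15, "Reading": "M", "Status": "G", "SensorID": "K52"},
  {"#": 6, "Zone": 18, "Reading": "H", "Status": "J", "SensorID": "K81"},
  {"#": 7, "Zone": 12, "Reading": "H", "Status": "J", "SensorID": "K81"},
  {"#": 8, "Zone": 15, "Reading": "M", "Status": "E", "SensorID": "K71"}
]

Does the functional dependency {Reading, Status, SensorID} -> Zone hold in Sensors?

No

(Reading=M, Status=E, SensorID=K52): rows 1, 3, 4 → Zone = 16, 16, 16 ✓
(Reading=M, Status=G, SensorID=K52): rows 2, 5 → Zone = 15, 15 ✓
(Reading=H, Status=J, SensorID=K81): rows 6, 7 → Zone takes values {18, 12} — violation
(Reading=M, Status=E, SensorID=K71): row 8 → Zone = 15 ✓
Two rows agree on {Reading, Status, SensorID} but differ on Zone, so {Reading, Status, SensorID} -> Zone does not hold.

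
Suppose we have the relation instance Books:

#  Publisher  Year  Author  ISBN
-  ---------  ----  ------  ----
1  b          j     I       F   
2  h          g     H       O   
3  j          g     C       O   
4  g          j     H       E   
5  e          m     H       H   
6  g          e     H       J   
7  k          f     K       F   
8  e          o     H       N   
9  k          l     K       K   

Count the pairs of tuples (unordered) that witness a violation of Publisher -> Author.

Publisher=g: all 2 rows agree on Author — 0 pairs.
Publisher=e: all 2 rows agree on Author — 0 pairs.
Publisher=k: all 2 rows agree on Author — 0 pairs.

0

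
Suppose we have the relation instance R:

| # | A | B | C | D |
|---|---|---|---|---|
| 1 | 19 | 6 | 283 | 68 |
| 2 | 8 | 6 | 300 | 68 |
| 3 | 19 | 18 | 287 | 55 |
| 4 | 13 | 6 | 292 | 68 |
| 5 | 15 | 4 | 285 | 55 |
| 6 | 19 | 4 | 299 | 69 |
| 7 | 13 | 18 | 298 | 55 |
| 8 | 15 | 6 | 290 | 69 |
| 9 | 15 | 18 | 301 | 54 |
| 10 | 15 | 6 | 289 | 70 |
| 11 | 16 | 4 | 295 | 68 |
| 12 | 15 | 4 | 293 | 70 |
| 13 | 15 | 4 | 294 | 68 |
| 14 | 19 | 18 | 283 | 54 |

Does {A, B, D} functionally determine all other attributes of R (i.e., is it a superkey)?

Yes

All 14 rows have distinct {A, B, D} values, so {A, B, D} → (all attributes) holds and {A, B, D} is a superkey.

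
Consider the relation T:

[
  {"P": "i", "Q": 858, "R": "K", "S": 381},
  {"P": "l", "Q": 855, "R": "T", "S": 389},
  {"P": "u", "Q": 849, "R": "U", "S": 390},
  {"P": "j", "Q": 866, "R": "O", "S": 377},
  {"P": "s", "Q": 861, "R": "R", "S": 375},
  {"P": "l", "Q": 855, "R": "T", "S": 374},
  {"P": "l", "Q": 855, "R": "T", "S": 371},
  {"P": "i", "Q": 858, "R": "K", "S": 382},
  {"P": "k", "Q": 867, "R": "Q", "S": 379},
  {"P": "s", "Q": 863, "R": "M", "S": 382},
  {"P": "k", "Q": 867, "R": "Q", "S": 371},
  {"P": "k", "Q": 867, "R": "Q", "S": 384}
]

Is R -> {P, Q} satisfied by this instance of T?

Yes

R=K: 2 rows → {P,Q} = (i, 858), (i, 858) ✓
R=T: 3 rows → {P,Q} = (l, 855), (l, 855), (l, 855) ✓
R=U: 1 row → {P,Q} = (u, 849) ✓
R=O: 1 row → {P,Q} = (j, 866) ✓
R=R: 1 row → {P,Q} = (s, 861) ✓
R=Q: 3 rows → {P,Q} = (k, 867), (k, 867), (k, 867) ✓
R=M: 1 row → {P,Q} = (s, 863) ✓
Every R value is associated with a single {P, Q} value, so R -> {P, Q} holds.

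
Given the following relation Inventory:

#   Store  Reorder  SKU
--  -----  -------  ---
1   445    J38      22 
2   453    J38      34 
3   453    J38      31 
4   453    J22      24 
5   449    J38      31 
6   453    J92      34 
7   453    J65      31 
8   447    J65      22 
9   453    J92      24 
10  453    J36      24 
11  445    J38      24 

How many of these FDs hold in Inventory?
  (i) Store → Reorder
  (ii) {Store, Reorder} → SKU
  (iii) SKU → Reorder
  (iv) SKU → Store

(i) Store → Reorder: Store=453: rows 2, 3, 4, 6, 7, 9, 10 → Reorder takes values {J38, J22, J92, J65, J36} — violation — fails.
(ii) {Store, Reorder} → SKU: (Store=445, Reorder=J38): rows 1, 11 → SKU takes values {22, 24} — violation; (Store=453, Reorder=J38): rows 2, 3 → SKU takes values {34, 31} — violation; (Store=453, Reorder=J92): rows 6, 9 → SKU takes values {34, 24} — violation — fails.
(iii) SKU → Reorder: SKU=22: rows 1, 8 → Reorder takes values {J38, J65} — violation; SKU=34: rows 2, 6 → Reorder takes values {J38, J92} — violation; SKU=31: rows 3, 5, 7 → Reorder takes values {J38, J65} — violation; SKU=24: rows 4, 9, 10, 11 → Reorder takes values {J22, J92, J36, J38} — violation — fails.
(iv) SKU → Store: SKU=22: rows 1, 8 → Store takes values {445, 447} — violation; SKU=31: rows 3, 5, 7 → Store takes values {453, 449} — violation; SKU=24: rows 4, 9, 10, 11 → Store takes values {453, 445} — violation — fails.
None of the 4 dependencies hold.

0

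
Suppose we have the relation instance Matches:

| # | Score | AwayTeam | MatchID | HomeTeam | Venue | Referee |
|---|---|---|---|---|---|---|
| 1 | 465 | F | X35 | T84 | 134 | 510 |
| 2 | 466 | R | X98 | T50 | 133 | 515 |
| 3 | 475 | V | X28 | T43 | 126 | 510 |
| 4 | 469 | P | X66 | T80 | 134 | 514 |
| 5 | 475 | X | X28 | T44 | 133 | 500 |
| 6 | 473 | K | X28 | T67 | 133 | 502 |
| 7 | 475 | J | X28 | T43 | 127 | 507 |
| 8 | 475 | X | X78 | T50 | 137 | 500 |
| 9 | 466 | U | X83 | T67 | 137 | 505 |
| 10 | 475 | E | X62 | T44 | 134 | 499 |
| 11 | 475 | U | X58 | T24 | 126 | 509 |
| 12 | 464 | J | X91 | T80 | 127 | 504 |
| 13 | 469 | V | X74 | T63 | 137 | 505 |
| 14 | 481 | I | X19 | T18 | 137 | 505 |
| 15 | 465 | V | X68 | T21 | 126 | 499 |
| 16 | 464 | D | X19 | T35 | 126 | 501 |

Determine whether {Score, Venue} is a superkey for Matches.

No

Rows 3 and 11 have the same {Score, Venue} value (Score=475, Venue=126) but are distinct tuples, so {Score, Venue} does not determine every attribute — not a superkey.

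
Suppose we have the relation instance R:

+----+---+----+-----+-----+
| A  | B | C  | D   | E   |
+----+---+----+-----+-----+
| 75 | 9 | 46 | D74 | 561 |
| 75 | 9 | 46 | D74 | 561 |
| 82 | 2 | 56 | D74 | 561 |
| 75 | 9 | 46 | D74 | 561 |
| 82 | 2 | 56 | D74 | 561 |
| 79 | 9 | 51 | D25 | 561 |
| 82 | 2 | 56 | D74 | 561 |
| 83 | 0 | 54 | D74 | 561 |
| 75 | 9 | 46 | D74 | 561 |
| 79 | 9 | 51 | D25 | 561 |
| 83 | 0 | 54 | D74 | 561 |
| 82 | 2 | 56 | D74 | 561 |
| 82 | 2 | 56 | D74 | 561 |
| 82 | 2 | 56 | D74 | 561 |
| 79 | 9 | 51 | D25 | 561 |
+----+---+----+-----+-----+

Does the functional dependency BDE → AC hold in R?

(B=9, D=D74, E=561): 4 rows → {A,C} = (75, 46), (75, 46), (75, 46), (75, 46) ✓
(B=2, D=D74, E=561): 6 rows → {A,C} = (82, 56), (82, 56), (82, 56), (82, 56), (82, 56), (82, 56) ✓
(B=9, D=D25, E=561): 3 rows → {A,C} = (79, 51), (79, 51), (79, 51) ✓
(B=0, D=D74, E=561): 2 rows → {A,C} = (83, 54), (83, 54) ✓
Every BDE value is associated with a single AC value, so BDE → AC holds.

Yes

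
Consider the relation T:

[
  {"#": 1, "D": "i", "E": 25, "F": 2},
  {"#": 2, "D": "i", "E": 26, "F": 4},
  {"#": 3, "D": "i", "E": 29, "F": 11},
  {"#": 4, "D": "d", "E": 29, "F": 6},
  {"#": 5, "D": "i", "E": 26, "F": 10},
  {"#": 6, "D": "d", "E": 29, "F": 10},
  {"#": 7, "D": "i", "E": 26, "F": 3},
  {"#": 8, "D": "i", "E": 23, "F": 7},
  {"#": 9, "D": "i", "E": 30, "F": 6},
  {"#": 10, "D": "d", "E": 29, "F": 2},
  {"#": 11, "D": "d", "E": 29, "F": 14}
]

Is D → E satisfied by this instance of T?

No

D=i: rows 1, 2, 3, 5, 7, 8, 9 → E takes values {25, 26, 29, 23, 30} — violation
D=d: rows 4, 6, 10, 11 → E = 29, 29, 29, 29 ✓
Two rows agree on D but differ on E, so D → E does not hold.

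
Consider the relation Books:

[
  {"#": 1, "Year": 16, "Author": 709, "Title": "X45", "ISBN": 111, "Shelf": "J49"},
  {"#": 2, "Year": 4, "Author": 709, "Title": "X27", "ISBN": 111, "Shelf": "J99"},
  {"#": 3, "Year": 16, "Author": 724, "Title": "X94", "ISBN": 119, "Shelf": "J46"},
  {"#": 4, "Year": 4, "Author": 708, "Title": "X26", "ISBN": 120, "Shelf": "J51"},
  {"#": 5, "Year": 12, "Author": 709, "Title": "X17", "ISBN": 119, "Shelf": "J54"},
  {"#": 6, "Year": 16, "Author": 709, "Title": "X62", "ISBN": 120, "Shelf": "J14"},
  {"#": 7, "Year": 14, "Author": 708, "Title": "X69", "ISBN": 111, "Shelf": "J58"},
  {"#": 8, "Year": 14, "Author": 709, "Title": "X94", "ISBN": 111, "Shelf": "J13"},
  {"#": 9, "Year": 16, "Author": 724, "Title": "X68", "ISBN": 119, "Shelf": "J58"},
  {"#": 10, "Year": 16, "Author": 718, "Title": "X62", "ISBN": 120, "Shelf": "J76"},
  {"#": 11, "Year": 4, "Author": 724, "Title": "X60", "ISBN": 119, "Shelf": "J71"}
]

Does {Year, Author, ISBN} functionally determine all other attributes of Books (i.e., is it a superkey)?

No

Rows 3 and 9 have the same {Year, Author, ISBN} value (Year=16, Author=724, ISBN=119) but are distinct tuples, so {Year, Author, ISBN} does not determine every attribute — not a superkey.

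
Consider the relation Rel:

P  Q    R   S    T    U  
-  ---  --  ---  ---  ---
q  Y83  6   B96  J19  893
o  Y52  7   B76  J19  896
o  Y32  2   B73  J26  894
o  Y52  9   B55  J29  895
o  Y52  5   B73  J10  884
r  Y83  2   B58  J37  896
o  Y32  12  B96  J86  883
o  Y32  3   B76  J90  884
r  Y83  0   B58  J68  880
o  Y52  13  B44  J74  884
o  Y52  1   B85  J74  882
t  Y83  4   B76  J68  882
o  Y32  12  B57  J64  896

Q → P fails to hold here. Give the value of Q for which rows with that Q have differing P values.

Q=Y83: 4 rows → P takes values {q, r, t} — violation
Q=Y52: 5 rows → P = o, o, o, o, o ✓
Q=Y32: 4 rows → P = o, o, o, o ✓
The only Q value with inconsistent P is Q=Y83.

Y83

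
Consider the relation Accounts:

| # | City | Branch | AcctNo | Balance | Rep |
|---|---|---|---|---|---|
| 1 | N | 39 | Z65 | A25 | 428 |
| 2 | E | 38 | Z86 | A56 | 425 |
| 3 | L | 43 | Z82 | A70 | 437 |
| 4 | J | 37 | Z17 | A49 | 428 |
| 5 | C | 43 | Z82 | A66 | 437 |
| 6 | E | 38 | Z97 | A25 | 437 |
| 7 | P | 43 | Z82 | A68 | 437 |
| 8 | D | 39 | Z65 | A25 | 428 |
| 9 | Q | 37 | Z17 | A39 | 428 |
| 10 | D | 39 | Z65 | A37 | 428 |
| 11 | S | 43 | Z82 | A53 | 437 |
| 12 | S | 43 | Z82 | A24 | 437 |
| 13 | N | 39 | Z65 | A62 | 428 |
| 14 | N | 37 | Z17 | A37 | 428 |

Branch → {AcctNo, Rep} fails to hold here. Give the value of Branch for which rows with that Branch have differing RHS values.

Branch=39: rows 1, 8, 10, 13 → {AcctNo,Rep} = (Z65, 428), (Z65, 428), (Z65, 428), (Z65, 428) ✓
Branch=38: rows 2, 6 → {AcctNo,Rep} takes values {(Z86, 425), (Z97, 437)} — violation
Branch=43: rows 3, 5, 7, 11, 12 → {AcctNo,Rep} = (Z82, 437), (Z82, 437), (Z82, 437), (Z82, 437), (Z82, 437) ✓
Branch=37: rows 4, 9, 14 → {AcctNo,Rep} = (Z17, 428), (Z17, 428), (Z17, 428) ✓
The only Branch value with inconsistent RHS is Branch=38.

38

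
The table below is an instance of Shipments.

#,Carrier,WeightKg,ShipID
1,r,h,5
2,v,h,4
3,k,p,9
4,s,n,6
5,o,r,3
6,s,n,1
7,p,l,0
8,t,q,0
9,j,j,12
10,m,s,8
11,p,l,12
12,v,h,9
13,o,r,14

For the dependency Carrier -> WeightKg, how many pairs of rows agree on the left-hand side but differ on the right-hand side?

Carrier=v: all 2 rows agree on WeightKg — 0 pairs.
Carrier=s: all 2 rows agree on WeightKg — 0 pairs.
Carrier=o: all 2 rows agree on WeightKg — 0 pairs.
Carrier=p: all 2 rows agree on WeightKg — 0 pairs.

0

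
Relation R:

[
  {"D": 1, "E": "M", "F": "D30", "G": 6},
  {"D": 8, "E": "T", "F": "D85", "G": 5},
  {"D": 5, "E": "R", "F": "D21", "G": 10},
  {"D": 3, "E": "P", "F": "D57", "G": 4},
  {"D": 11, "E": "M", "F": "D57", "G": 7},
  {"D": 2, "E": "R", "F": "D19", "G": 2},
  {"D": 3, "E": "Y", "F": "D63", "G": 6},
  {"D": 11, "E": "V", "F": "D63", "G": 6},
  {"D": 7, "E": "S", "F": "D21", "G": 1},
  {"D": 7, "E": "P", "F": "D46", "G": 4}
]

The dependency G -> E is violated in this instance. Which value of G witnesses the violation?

6

G=6: 3 rows → E takes values {M, Y, V} — violation
G=5: 1 row → E = T ✓
G=10: 1 row → E = R ✓
G=4: 2 rows → E = P, P ✓
G=7: 1 row → E = M ✓
G=2: 1 row → E = R ✓
G=1: 1 row → E = S ✓
The only G value with inconsistent E is G=6.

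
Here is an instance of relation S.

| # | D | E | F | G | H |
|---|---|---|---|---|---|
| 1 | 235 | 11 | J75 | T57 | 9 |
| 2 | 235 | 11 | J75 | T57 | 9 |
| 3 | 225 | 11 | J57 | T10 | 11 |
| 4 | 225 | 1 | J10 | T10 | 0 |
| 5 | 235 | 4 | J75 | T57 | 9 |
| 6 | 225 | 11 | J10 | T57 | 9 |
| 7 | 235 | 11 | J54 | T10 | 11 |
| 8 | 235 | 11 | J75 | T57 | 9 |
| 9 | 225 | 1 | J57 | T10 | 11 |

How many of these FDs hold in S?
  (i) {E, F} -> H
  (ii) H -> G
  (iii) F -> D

(i) {E, F} -> H: every LHS value maps to a single RHS value — holds.
(ii) H -> G: every LHS value maps to a single RHS value — holds.
(iii) F -> D: every LHS value maps to a single RHS value — holds.
3 of the 3 dependencies hold.

3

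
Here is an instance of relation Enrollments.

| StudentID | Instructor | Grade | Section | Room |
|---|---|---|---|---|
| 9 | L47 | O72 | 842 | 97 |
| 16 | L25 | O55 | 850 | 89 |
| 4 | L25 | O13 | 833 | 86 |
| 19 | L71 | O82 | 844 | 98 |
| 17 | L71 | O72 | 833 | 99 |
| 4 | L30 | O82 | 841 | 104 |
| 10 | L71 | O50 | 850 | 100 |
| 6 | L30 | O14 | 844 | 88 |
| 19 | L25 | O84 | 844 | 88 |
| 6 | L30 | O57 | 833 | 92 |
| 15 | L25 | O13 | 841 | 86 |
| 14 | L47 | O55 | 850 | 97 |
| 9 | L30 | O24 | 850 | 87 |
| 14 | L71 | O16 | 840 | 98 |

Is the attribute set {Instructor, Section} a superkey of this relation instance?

Yes

All 14 rows have distinct {Instructor, Section} values, so {Instructor, Section} → (all attributes) holds and {Instructor, Section} is a superkey.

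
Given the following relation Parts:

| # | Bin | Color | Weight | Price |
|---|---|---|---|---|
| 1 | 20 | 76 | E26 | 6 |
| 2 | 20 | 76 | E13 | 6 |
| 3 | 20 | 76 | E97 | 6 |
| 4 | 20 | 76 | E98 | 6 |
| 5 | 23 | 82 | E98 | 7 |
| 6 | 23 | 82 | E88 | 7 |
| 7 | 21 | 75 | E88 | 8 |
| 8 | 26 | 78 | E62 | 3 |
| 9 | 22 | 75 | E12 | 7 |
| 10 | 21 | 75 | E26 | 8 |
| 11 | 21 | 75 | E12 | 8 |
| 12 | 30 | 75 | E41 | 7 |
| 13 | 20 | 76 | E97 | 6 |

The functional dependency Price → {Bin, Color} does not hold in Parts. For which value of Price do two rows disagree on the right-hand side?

Price=6: rows 1, 2, 3, 4, 13 → {Bin,Color} = (20, 76), (20, 76), (20, 76), (20, 76), (20, 76) ✓
Price=7: rows 5, 6, 9, 12 → {Bin,Color} takes values {(23, 82), (22, 75), (30, 75)} — violation
Price=8: rows 7, 10, 11 → {Bin,Color} = (21, 75), (21, 75), (21, 75) ✓
Price=3: row 8 → {Bin,Color} = (26, 78) ✓
The only Price value with inconsistent RHS is Price=7.

7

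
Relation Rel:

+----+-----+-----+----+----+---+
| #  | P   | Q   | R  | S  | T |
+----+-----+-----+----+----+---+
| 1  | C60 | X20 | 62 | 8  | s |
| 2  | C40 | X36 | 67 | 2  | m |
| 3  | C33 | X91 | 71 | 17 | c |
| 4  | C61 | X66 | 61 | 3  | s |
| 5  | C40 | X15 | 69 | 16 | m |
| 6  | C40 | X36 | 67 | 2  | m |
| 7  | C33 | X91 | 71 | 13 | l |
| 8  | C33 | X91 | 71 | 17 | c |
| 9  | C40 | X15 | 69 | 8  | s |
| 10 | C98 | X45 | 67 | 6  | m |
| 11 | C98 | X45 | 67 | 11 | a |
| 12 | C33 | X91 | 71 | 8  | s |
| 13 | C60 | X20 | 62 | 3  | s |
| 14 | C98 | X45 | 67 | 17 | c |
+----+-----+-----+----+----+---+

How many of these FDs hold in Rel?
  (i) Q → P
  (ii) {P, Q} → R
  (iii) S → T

3

(i) Q → P: every LHS value maps to a single RHS value — holds.
(ii) {P, Q} → R: every LHS value maps to a single RHS value — holds.
(iii) S → T: every LHS value maps to a single RHS value — holds.
3 of the 3 dependencies hold.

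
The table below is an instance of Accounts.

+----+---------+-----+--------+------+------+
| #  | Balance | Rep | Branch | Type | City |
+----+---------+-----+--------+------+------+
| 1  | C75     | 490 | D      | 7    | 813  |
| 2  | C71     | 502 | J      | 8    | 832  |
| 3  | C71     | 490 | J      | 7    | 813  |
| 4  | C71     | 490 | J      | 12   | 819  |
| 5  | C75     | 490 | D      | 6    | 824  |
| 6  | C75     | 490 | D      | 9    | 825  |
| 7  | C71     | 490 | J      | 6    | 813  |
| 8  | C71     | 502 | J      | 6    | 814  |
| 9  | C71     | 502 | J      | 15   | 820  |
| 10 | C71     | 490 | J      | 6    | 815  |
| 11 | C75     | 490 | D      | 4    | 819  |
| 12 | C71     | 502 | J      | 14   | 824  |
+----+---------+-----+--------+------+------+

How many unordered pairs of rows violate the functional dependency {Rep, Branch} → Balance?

0

(Rep=490, Branch=D): all 4 rows agree on Balance — 0 pairs.
(Rep=502, Branch=J): all 4 rows agree on Balance — 0 pairs.
(Rep=490, Branch=J): all 4 rows agree on Balance — 0 pairs.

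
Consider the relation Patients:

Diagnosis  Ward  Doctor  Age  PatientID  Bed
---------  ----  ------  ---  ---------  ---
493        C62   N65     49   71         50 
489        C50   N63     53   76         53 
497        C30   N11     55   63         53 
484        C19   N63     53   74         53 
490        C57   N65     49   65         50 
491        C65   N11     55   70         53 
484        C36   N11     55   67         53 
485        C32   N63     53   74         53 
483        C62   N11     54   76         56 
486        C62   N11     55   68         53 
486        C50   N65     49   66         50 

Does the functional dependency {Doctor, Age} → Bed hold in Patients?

Yes

(Doctor=N65, Age=49): 3 rows → Bed = 50, 50, 50 ✓
(Doctor=N63, Age=53): 3 rows → Bed = 53, 53, 53 ✓
(Doctor=N11, Age=55): 4 rows → Bed = 53, 53, 53, 53 ✓
(Doctor=N11, Age=54): 1 row → Bed = 56 ✓
Every {Doctor, Age} value is associated with a single Bed value, so {Doctor, Age} → Bed holds.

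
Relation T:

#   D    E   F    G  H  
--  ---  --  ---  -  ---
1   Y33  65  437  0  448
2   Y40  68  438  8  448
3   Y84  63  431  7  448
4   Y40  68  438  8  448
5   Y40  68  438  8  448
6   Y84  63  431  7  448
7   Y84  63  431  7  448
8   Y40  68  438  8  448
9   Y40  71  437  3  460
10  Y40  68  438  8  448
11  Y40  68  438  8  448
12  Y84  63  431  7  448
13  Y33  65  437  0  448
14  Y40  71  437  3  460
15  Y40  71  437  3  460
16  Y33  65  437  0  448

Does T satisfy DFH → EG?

Yes

(D=Y33, F=437, H=448): rows 1, 13, 16 → {E,G} = (65, 0), (65, 0), (65, 0) ✓
(D=Y40, F=438, H=448): rows 2, 4, 5, 8, 10, 11 → {E,G} = (68, 8), (68, 8), (68, 8), (68, 8), (68, 8), (68, 8) ✓
(D=Y84, F=431, H=448): rows 3, 6, 7, 12 → {E,G} = (63, 7), (63, 7), (63, 7), (63, 7) ✓
(D=Y40, F=437, H=460): rows 9, 14, 15 → {E,G} = (71, 3), (71, 3), (71, 3) ✓
Every DFH value is associated with a single EG value, so DFH → EG holds.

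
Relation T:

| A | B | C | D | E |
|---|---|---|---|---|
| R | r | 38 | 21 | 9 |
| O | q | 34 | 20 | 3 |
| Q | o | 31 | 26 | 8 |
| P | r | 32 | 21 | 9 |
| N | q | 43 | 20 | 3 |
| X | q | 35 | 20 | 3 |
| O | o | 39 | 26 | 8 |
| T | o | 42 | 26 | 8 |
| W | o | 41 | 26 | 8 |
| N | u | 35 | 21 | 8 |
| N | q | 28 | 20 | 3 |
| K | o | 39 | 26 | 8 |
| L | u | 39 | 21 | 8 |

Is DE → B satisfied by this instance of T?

(D=21, E=9): 2 rows → B = r, r ✓
(D=20, E=3): 4 rows → B = q, q, q, q ✓
(D=26, E=8): 5 rows → B = o, o, o, o, o ✓
(D=21, E=8): 2 rows → B = u, u ✓
Every DE value is associated with a single B value, so DE → B holds.

Yes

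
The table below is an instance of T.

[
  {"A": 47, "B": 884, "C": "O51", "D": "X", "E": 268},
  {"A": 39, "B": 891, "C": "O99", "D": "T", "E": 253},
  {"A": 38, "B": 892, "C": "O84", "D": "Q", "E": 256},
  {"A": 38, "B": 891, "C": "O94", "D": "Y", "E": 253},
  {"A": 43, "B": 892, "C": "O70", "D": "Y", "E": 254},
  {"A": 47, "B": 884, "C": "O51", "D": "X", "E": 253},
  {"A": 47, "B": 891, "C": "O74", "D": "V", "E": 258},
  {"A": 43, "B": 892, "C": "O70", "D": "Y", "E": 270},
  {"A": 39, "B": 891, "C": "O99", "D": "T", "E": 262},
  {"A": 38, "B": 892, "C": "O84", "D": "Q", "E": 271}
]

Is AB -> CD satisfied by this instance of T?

(A=47, B=884): 2 rows → {C,D} = (O51, X), (O51, X) ✓
(A=39, B=891): 2 rows → {C,D} = (O99, T), (O99, T) ✓
(A=38, B=892): 2 rows → {C,D} = (O84, Q), (O84, Q) ✓
(A=38, B=891): 1 row → {C,D} = (O94, Y) ✓
(A=43, B=892): 2 rows → {C,D} = (O70, Y), (O70, Y) ✓
(A=47, B=891): 1 row → {C,D} = (O74, V) ✓
Every AB value is associated with a single CD value, so AB -> CD holds.

Yes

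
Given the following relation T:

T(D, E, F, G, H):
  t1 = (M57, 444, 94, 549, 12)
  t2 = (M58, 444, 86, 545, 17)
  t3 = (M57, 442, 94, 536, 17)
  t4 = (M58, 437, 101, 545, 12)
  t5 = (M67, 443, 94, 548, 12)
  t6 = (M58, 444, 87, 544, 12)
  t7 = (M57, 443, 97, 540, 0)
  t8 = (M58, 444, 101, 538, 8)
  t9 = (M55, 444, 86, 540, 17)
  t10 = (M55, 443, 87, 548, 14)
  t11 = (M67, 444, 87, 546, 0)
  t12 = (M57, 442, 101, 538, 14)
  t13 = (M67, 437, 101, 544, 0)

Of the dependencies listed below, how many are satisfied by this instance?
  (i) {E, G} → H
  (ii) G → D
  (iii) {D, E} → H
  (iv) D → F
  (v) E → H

(i) {E, G} → H: (E=443, G=548): rows 5, 10 → H takes values {12, 14} — violation — fails.
(ii) G → D: G=548: rows 5, 10 → D takes values {M67, M55} — violation; G=544: rows 6, 13 → D takes values {M58, M67} — violation; G=540: rows 7, 9 → D takes values {M57, M55} — violation; G=538: rows 8, 12 → D takes values {M58, M57} — violation — fails.
(iii) {D, E} → H: (D=M58, E=444): rows 2, 6, 8 → H takes values {17, 12, 8} — violation; (D=M57, E=442): rows 3, 12 → H takes values {17, 14} — violation — fails.
(iv) D → F: D=M57: rows 1, 3, 7, 12 → F takes values {94, 97, 101} — violation; D=M58: rows 2, 4, 6, 8 → F takes values {86, 101, 87} — violation; D=M67: rows 5, 11, 13 → F takes values {94, 87, 101} — violation; D=M55: rows 9, 10 → F takes values {86, 87} — violation — fails.
(v) E → H: E=444: rows 1, 2, 6, 8, 9, 11 → H takes values {12, 17, 8, 0} — violation; E=442: rows 3, 12 → H takes values {17, 14} — violation; E=437: rows 4, 13 → H takes values {12, 0} — violation; E=443: rows 5, 7, 10 → H takes values {12, 0, 14} — violation — fails.
None of the 5 dependencies hold.

0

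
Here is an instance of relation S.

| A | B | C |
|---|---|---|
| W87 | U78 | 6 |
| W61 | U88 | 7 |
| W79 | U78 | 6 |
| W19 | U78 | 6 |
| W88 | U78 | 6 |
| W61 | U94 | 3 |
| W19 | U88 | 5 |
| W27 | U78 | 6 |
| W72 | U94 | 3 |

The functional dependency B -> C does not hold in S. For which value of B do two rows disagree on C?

B=U78: 5 rows → C = 6, 6, 6, 6, 6 ✓
B=U88: 2 rows → C takes values {7, 5} — violation
B=U94: 2 rows → C = 3, 3 ✓
The only B value with inconsistent C is B=U88.

U88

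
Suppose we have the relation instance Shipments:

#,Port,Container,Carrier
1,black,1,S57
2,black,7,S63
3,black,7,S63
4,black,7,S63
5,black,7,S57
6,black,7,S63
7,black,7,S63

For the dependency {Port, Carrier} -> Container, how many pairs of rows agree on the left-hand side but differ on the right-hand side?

(Port=black, Carrier=S57): violating pairs (1,5) — 1 pair.
(Port=black, Carrier=S63): all 5 rows agree on Container — 0 pairs.

1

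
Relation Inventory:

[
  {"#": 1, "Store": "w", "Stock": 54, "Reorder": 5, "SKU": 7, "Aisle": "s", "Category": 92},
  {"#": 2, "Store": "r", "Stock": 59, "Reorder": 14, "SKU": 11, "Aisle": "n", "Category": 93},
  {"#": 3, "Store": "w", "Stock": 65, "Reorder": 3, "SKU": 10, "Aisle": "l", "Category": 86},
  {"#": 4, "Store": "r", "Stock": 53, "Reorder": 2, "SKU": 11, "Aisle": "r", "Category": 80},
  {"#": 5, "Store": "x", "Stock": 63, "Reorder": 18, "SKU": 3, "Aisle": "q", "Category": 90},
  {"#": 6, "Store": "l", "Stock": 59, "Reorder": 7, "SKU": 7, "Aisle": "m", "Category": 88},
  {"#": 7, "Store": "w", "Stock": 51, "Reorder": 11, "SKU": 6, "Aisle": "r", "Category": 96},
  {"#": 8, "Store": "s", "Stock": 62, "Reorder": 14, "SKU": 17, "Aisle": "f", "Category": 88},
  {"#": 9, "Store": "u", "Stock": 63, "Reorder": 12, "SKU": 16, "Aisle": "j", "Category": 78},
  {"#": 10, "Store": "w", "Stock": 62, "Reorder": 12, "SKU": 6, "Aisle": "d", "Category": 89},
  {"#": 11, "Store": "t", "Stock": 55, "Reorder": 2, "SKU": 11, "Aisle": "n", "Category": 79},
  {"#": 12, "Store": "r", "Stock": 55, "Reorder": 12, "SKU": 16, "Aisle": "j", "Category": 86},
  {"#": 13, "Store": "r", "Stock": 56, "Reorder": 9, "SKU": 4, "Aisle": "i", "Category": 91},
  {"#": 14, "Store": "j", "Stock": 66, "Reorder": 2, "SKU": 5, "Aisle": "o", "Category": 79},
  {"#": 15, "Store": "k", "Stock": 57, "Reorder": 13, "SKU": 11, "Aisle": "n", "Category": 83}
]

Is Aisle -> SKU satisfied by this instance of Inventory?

Aisle=s: row 1 → SKU = 7 ✓
Aisle=n: rows 2, 11, 15 → SKU = 11, 11, 11 ✓
Aisle=l: row 3 → SKU = 10 ✓
Aisle=r: rows 4, 7 → SKU takes values {11, 6} — violation
Aisle=q: row 5 → SKU = 3 ✓
Aisle=m: row 6 → SKU = 7 ✓
Aisle=f: row 8 → SKU = 17 ✓
Aisle=j: rows 9, 12 → SKU = 16, 16 ✓
Aisle=d: row 10 → SKU = 6 ✓
Aisle=i: row 13 → SKU = 4 ✓
Aisle=o: row 14 → SKU = 5 ✓
Two rows agree on Aisle but differ on SKU, so Aisle -> SKU does not hold.

No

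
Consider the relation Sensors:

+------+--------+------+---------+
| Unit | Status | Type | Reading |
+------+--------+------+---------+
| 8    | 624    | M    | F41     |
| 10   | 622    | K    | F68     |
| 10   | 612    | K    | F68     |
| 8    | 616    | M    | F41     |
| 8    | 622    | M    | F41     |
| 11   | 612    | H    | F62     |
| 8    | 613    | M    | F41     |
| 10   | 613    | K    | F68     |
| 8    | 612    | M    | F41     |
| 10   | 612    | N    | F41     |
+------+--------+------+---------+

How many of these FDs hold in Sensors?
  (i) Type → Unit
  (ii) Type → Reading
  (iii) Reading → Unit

2

(i) Type → Unit: every LHS value maps to a single RHS value — holds.
(ii) Type → Reading: every LHS value maps to a single RHS value — holds.
(iii) Reading → Unit: Reading=F41: 6 rows → Unit takes values {8, 10} — violation — fails.
2 of the 3 dependencies hold.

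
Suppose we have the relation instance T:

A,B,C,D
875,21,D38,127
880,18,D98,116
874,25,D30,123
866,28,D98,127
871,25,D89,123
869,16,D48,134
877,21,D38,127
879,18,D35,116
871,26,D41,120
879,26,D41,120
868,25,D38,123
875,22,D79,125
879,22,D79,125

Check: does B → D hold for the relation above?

Yes

B=21: 2 rows → D = 127, 127 ✓
B=18: 2 rows → D = 116, 116 ✓
B=25: 3 rows → D = 123, 123, 123 ✓
B=28: 1 row → D = 127 ✓
B=16: 1 row → D = 134 ✓
B=26: 2 rows → D = 120, 120 ✓
B=22: 2 rows → D = 125, 125 ✓
Every B value is associated with a single D value, so B → D holds.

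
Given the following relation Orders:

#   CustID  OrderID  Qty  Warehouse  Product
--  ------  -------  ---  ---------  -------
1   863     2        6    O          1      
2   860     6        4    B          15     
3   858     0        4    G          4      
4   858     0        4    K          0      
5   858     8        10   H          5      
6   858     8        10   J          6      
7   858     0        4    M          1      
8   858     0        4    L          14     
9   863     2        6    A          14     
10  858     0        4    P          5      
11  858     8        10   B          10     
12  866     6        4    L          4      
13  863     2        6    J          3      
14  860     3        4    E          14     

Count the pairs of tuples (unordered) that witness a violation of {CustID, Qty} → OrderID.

1

(CustID=863, Qty=6): all 3 rows agree on OrderID — 0 pairs.
(CustID=860, Qty=4): violating pairs (2,14) — 1 pair.
(CustID=858, Qty=4): all 5 rows agree on OrderID — 0 pairs.
(CustID=858, Qty=10): all 3 rows agree on OrderID — 0 pairs.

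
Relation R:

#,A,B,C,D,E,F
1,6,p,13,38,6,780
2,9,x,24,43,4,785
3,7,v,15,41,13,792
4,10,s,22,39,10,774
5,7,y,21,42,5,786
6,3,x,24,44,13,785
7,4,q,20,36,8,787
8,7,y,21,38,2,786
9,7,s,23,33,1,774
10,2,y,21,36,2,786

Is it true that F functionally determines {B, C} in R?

No

F=780: row 1 → {B,C} = (p, 13) ✓
F=785: rows 2, 6 → {B,C} = (x, 24), (x, 24) ✓
F=792: row 3 → {B,C} = (v, 15) ✓
F=774: rows 4, 9 → {B,C} takes values {(s, 22), (s, 23)} — violation
F=786: rows 5, 8, 10 → {B,C} = (y, 21), (y, 21), (y, 21) ✓
F=787: row 7 → {B,C} = (q, 20) ✓
Two rows agree on F but differ on {B, C}, so F -> {B, C} does not hold.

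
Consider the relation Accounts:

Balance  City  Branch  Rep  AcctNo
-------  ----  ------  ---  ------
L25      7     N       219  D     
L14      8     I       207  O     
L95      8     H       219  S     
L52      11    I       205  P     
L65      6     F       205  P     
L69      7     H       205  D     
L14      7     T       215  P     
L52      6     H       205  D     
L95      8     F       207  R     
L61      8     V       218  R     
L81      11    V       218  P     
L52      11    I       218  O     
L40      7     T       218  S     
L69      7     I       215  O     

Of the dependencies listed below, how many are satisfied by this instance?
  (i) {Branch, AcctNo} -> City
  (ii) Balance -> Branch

(i) {Branch, AcctNo} -> City: (Branch=I, AcctNo=O): 3 rows → City takes values {8, 11, 7} — violation; (Branch=H, AcctNo=D): 2 rows → City takes values {7, 6} — violation — fails.
(ii) Balance -> Branch: Balance=L14: 2 rows → Branch takes values {I, T} — violation; Balance=L95: 2 rows → Branch takes values {H, F} — violation; Balance=L52: 3 rows → Branch takes values {I, H} — violation; Balance=L69: 2 rows → Branch takes values {H, I} — violation — fails.
None of the 2 dependencies hold.

0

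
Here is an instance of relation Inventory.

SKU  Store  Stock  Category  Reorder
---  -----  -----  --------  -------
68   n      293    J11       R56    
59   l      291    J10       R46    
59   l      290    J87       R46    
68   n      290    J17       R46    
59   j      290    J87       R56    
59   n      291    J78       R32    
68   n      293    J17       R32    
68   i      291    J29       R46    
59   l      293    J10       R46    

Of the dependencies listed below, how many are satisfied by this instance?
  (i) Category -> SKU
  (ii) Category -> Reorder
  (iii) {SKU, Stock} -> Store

1

(i) Category -> SKU: every LHS value maps to a single RHS value — holds.
(ii) Category -> Reorder: Category=J87: 2 rows → Reorder takes values {R46, R56} — violation; Category=J17: 2 rows → Reorder takes values {R46, R32} — violation — fails.
(iii) {SKU, Stock} -> Store: (SKU=59, Stock=291): 2 rows → Store takes values {l, n} — violation; (SKU=59, Stock=290): 2 rows → Store takes values {l, j} — violation — fails.
1 of the 3 dependencies holds.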